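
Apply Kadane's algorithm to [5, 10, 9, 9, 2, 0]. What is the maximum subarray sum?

Using Kadane's algorithm on [5, 10, 9, 9, 2, 0]:

Scanning through the array:
Position 1 (value 10): max_ending_here = 15, max_so_far = 15
Position 2 (value 9): max_ending_here = 24, max_so_far = 24
Position 3 (value 9): max_ending_here = 33, max_so_far = 33
Position 4 (value 2): max_ending_here = 35, max_so_far = 35
Position 5 (value 0): max_ending_here = 35, max_so_far = 35

Maximum subarray: [5, 10, 9, 9, 2]
Maximum sum: 35

The maximum subarray is [5, 10, 9, 9, 2] with sum 35. This subarray runs from index 0 to index 4.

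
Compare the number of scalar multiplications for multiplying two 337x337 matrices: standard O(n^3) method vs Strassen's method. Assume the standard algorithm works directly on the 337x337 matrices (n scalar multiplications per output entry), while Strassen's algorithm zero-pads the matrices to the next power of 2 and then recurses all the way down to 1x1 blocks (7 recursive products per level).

Matrix multiplication for 337x337 matrices:

Strassen's algorithm requires power-of-2 dimensions. Pad 337x337 to 512x512 (next power of 2).

Standard algorithm: 337^3 = 38272753 multiplications
Strassen's algorithm: 7^(log2(512)) = 7^9 = 40353607 multiplications
Difference: 38272753 - 40353607 = -2080854 (Strassen uses MORE here due to padding overhead — for small or just-over-power-of-2 n, padding can outweigh the per-level savings)

Standard: 38272753 multiplications (337^3). Strassen: 40353607 multiplications (7^9, after padding to 512x512). Strassen reduces 8 recursive multiplications to 7 at each level.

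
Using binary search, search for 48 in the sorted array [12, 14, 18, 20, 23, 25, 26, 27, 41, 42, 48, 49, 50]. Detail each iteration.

Binary search for 48 in [12, 14, 18, 20, 23, 25, 26, 27, 41, 42, 48, 49, 50]:

lo=0, hi=12, mid=6, arr[mid]=26 -> 26 < 48, search right half
lo=7, hi=12, mid=9, arr[mid]=42 -> 42 < 48, search right half
lo=10, hi=12, mid=11, arr[mid]=49 -> 49 > 48, search left half
lo=10, hi=10, mid=10, arr[mid]=48 -> Found target at index 10!

Binary search finds 48 at index 10 after 4 comparisons. The search repeatedly halves the search space by comparing with the middle element.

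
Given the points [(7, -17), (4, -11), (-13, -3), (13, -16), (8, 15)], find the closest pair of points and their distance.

Computing all pairwise distances among 5 points:

d((7, -17), (4, -11)) = 6.7082
d((7, -17), (-13, -3)) = 24.4131
d((7, -17), (13, -16)) = 6.0828 <-- minimum
d((7, -17), (8, 15)) = 32.0156
d((4, -11), (-13, -3)) = 18.7883
d((4, -11), (13, -16)) = 10.2956
d((4, -11), (8, 15)) = 26.3059
d((-13, -3), (13, -16)) = 29.0689
d((-13, -3), (8, 15)) = 27.6586
d((13, -16), (8, 15)) = 31.4006

Closest pair: (7, -17) and (13, -16) with distance 6.0828

The closest pair is (7, -17) and (13, -16) with Euclidean distance 6.0828. For 5 points, brute-force pairwise comparison is shown above. For large n, the divide-and-conquer algorithm (sort by x, recurse on halves, check the dividing strip) achieves O(n log n).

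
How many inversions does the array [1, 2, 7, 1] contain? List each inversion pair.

Finding inversions in [1, 2, 7, 1]:

(1, 3): arr[1]=2 > arr[3]=1
(2, 3): arr[2]=7 > arr[3]=1

Total inversions: 2

The array has 2 inversion(s): (1,3), (2,3). Each pair (i,j) satisfies i < j and arr[i] > arr[j].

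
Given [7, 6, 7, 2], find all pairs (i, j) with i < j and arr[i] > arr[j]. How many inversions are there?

Finding inversions in [7, 6, 7, 2]:

(0, 1): arr[0]=7 > arr[1]=6
(0, 3): arr[0]=7 > arr[3]=2
(1, 3): arr[1]=6 > arr[3]=2
(2, 3): arr[2]=7 > arr[3]=2

Total inversions: 4

The array has 4 inversion(s): (0,1), (0,3), (1,3), (2,3). Each pair (i,j) satisfies i < j and arr[i] > arr[j].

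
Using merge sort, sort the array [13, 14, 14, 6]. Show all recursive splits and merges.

Merge sort trace:

Split: [13, 14, 14, 6] -> [13, 14] and [14, 6]
  Split: [13, 14] -> [13] and [14]
  Merge: [13] + [14] -> [13, 14]
  Split: [14, 6] -> [14] and [6]
  Merge: [14] + [6] -> [6, 14]
Merge: [13, 14] + [6, 14] -> [6, 13, 14, 14]

Final sorted array: [6, 13, 14, 14]

The merge sort proceeds by recursively splitting the array and merging sorted halves.
After all merges, the sorted array is [6, 13, 14, 14].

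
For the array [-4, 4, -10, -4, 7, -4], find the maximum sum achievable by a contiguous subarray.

Using Kadane's algorithm on [-4, 4, -10, -4, 7, -4]:

Scanning through the array:
Position 1 (value 4): max_ending_here = 4, max_so_far = 4
Position 2 (value -10): max_ending_here = -6, max_so_far = 4
Position 3 (value -4): max_ending_here = -4, max_so_far = 4
Position 4 (value 7): max_ending_here = 7, max_so_far = 7
Position 5 (value -4): max_ending_here = 3, max_so_far = 7

Maximum subarray: [7]
Maximum sum: 7

The maximum subarray is [7] with sum 7. This subarray runs from index 4 to index 4.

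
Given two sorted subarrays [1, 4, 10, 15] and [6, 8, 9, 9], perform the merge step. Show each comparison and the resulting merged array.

Merging process:

Compare 1 vs 6: take 1 from left. Merged: [1]
Compare 4 vs 6: take 4 from left. Merged: [1, 4]
Compare 10 vs 6: take 6 from right. Merged: [1, 4, 6]
Compare 10 vs 8: take 8 from right. Merged: [1, 4, 6, 8]
Compare 10 vs 9: take 9 from right. Merged: [1, 4, 6, 8, 9]
Compare 10 vs 9: take 9 from right. Merged: [1, 4, 6, 8, 9, 9]
Append remaining from left: [10, 15]. Merged: [1, 4, 6, 8, 9, 9, 10, 15]

Final merged array: [1, 4, 6, 8, 9, 9, 10, 15]
Total comparisons: 6

The merged array is [1, 4, 6, 8, 9, 9, 10, 15], requiring 6 comparisons. The merge step runs in O(n) time where n is the total number of elements.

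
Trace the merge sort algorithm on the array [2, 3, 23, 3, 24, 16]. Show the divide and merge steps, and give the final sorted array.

Merge sort trace:

Split: [2, 3, 23, 3, 24, 16] -> [2, 3, 23] and [3, 24, 16]
  Split: [2, 3, 23] -> [2] and [3, 23]
    Split: [3, 23] -> [3] and [23]
    Merge: [3] + [23] -> [3, 23]
  Merge: [2] + [3, 23] -> [2, 3, 23]
  Split: [3, 24, 16] -> [3] and [24, 16]
    Split: [24, 16] -> [24] and [16]
    Merge: [24] + [16] -> [16, 24]
  Merge: [3] + [16, 24] -> [3, 16, 24]
Merge: [2, 3, 23] + [3, 16, 24] -> [2, 3, 3, 16, 23, 24]

Final sorted array: [2, 3, 3, 16, 23, 24]

The merge sort proceeds by recursively splitting the array and merging sorted halves.
After all merges, the sorted array is [2, 3, 3, 16, 23, 24].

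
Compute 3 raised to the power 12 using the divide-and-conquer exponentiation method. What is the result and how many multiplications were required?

Computing 3^12 by squaring (build up from 3^1; each line after the first costs one multiplication):

3^1 = 3
3^2 = (3^1)^2 = 3^2 = 9
3^3 = 3 * 3^2 = 3 * 9 = 27
3^6 = (3^3)^2 = 27^2 = 729
3^12 = (3^6)^2 = 729^2 = 531441

Result: 531441
Multiplications needed: 4 (4 lines after 3^1)

3^12 = 531441. Using exponentiation by squaring, this requires 4 multiplications. The key idea: if the exponent is even, square the half-power; if odd, multiply by the base once.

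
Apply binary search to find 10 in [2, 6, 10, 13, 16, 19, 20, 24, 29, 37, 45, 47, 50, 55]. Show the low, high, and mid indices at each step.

Binary search for 10 in [2, 6, 10, 13, 16, 19, 20, 24, 29, 37, 45, 47, 50, 55]:

lo=0, hi=13, mid=6, arr[mid]=20 -> 20 > 10, search left half
lo=0, hi=5, mid=2, arr[mid]=10 -> Found target at index 2!

Binary search finds 10 at index 2 after 2 comparisons. The search repeatedly halves the search space by comparing with the middle element.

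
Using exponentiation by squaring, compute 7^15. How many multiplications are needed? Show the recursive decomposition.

Computing 7^15 by squaring (build up from 7^1; each line after the first costs one multiplication):

7^1 = 7
7^2 = (7^1)^2 = 7^2 = 49
7^3 = 7 * 7^2 = 7 * 49 = 343
7^6 = (7^3)^2 = 343^2 = 117649
7^7 = 7 * 7^6 = 7 * 117649 = 823543
7^14 = (7^7)^2 = 823543^2 = 678223072849
7^15 = 7 * 7^14 = 7 * 678223072849 = 4747561509943

Result: 4747561509943
Multiplications needed: 6 (6 lines after 7^1)

7^15 = 4747561509943. Using exponentiation by squaring, this requires 6 multiplications. The key idea: if the exponent is even, square the half-power; if odd, multiply by the base once.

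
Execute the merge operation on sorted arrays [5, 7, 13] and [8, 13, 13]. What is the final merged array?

Merging process:

Compare 5 vs 8: take 5 from left. Merged: [5]
Compare 7 vs 8: take 7 from left. Merged: [5, 7]
Compare 13 vs 8: take 8 from right. Merged: [5, 7, 8]
Compare 13 vs 13: take 13 from left. Merged: [5, 7, 8, 13]
Append remaining from right: [13, 13]. Merged: [5, 7, 8, 13, 13, 13]

Final merged array: [5, 7, 8, 13, 13, 13]
Total comparisons: 4

The merged array is [5, 7, 8, 13, 13, 13], requiring 4 comparisons. The merge step runs in O(n) time where n is the total number of elements.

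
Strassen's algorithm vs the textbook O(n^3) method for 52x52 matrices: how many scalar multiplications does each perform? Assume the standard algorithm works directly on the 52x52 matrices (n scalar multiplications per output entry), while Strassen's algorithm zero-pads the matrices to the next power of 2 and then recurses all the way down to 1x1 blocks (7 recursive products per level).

Matrix multiplication for 52x52 matrices:

Strassen's algorithm requires power-of-2 dimensions. Pad 52x52 to 64x64 (next power of 2).

Standard algorithm: 52^3 = 140608 multiplications
Strassen's algorithm: 7^(log2(64)) = 7^6 = 117649 multiplications
Savings: 140608 - 117649 = 22959 multiplications

Standard: 140608 multiplications (52^3). Strassen: 117649 multiplications (7^6, after padding to 64x64). Strassen reduces 8 recursive multiplications to 7 at each level.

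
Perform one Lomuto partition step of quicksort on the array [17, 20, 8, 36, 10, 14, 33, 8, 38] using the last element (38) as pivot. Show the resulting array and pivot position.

Lomuto partition with pivot = 38:

Initial array: [17, 20, 8, 36, 10, 14, 33, 8, 38]

arr[0]=17 <= 38: swap with position 0, array becomes [17, 20, 8, 36, 10, 14, 33, 8, 38]
arr[1]=20 <= 38: swap with position 1, array becomes [17, 20, 8, 36, 10, 14, 33, 8, 38]
arr[2]=8 <= 38: swap with position 2, array becomes [17, 20, 8, 36, 10, 14, 33, 8, 38]
arr[3]=36 <= 38: swap with position 3, array becomes [17, 20, 8, 36, 10, 14, 33, 8, 38]
arr[4]=10 <= 38: swap with position 4, array becomes [17, 20, 8, 36, 10, 14, 33, 8, 38]
arr[5]=14 <= 38: swap with position 5, array becomes [17, 20, 8, 36, 10, 14, 33, 8, 38]
arr[6]=33 <= 38: swap with position 6, array becomes [17, 20, 8, 36, 10, 14, 33, 8, 38]
arr[7]=8 <= 38: swap with position 7, array becomes [17, 20, 8, 36, 10, 14, 33, 8, 38]

Place pivot at position 8: [17, 20, 8, 36, 10, 14, 33, 8, 38]
Pivot position: 8

After partitioning with pivot 38, the array becomes [17, 20, 8, 36, 10, 14, 33, 8, 38]. The pivot is placed at index 8. All elements to the left of the pivot are <= 38, and all elements to the right are > 38.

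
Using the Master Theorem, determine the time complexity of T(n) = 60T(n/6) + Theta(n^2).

Master Theorem for T(n) = 60T(n/6) + O(n^2):

a = 60, b = 6, c = 2
log_b(a) = log_6(60) = 2.2851

Case 1: c = 2 < log_6(60) = 2.2851
T(n) = O(n^(log_6 60))

For T(n) = 60T(n/6) + O(n^2): log_6(60) = 2.2851. This is Case 1 of the Master Theorem (c < log_b(a), work dominated by leaves), giving O(n^(log_6 60)).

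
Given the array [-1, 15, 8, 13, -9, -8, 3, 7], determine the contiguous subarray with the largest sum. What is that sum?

Using Kadane's algorithm on [-1, 15, 8, 13, -9, -8, 3, 7]:

Scanning through the array:
Position 1 (value 15): max_ending_here = 15, max_so_far = 15
Position 2 (value 8): max_ending_here = 23, max_so_far = 23
Position 3 (value 13): max_ending_here = 36, max_so_far = 36
Position 4 (value -9): max_ending_here = 27, max_so_far = 36
Position 5 (value -8): max_ending_here = 19, max_so_far = 36
Position 6 (value 3): max_ending_here = 22, max_so_far = 36
Position 7 (value 7): max_ending_here = 29, max_so_far = 36

Maximum subarray: [15, 8, 13]
Maximum sum: 36

The maximum subarray is [15, 8, 13] with sum 36. This subarray runs from index 1 to index 3.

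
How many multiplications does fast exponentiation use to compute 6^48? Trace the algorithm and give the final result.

Computing 6^48 by squaring (build up from 6^1; each line after the first costs one multiplication):

6^1 = 6
6^2 = (6^1)^2 = 6^2 = 36
6^3 = 6 * 6^2 = 6 * 36 = 216
6^6 = (6^3)^2 = 216^2 = 46656
6^12 = (6^6)^2 = 46656^2 = 2176782336
6^24 = (6^12)^2 = 2176782336^2 = 4738381338321616896
6^48 = (6^24)^2 = 4738381338321616896^2 = 22452257707354557240087211123792674816

Result: 22452257707354557240087211123792674816
Multiplications needed: 6 (6 lines after 6^1)

6^48 = 22452257707354557240087211123792674816. Using exponentiation by squaring, this requires 6 multiplications. The key idea: if the exponent is even, square the half-power; if odd, multiply by the base once.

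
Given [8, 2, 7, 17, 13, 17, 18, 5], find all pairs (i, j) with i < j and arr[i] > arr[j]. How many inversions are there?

Finding inversions in [8, 2, 7, 17, 13, 17, 18, 5]:

(0, 1): arr[0]=8 > arr[1]=2
(0, 2): arr[0]=8 > arr[2]=7
(0, 7): arr[0]=8 > arr[7]=5
(2, 7): arr[2]=7 > arr[7]=5
(3, 4): arr[3]=17 > arr[4]=13
(3, 7): arr[3]=17 > arr[7]=5
(4, 7): arr[4]=13 > arr[7]=5
(5, 7): arr[5]=17 > arr[7]=5
(6, 7): arr[6]=18 > arr[7]=5

Total inversions: 9

The array has 9 inversion(s): (0,1), (0,2), (0,7), (2,7), (3,4), (3,7), (4,7), (5,7), (6,7). Each pair (i,j) satisfies i < j and arr[i] > arr[j].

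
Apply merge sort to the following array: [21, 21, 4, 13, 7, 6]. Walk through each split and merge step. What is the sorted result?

Merge sort trace:

Split: [21, 21, 4, 13, 7, 6] -> [21, 21, 4] and [13, 7, 6]
  Split: [21, 21, 4] -> [21] and [21, 4]
    Split: [21, 4] -> [21] and [4]
    Merge: [21] + [4] -> [4, 21]
  Merge: [21] + [4, 21] -> [4, 21, 21]
  Split: [13, 7, 6] -> [13] and [7, 6]
    Split: [7, 6] -> [7] and [6]
    Merge: [7] + [6] -> [6, 7]
  Merge: [13] + [6, 7] -> [6, 7, 13]
Merge: [4, 21, 21] + [6, 7, 13] -> [4, 6, 7, 13, 21, 21]

Final sorted array: [4, 6, 7, 13, 21, 21]

The merge sort proceeds by recursively splitting the array and merging sorted halves.
After all merges, the sorted array is [4, 6, 7, 13, 21, 21].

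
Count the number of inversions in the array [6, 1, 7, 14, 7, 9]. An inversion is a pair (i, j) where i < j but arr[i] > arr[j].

Finding inversions in [6, 1, 7, 14, 7, 9]:

(0, 1): arr[0]=6 > arr[1]=1
(3, 4): arr[3]=14 > arr[4]=7
(3, 5): arr[3]=14 > arr[5]=9

Total inversions: 3

The array has 3 inversion(s): (0,1), (3,4), (3,5). Each pair (i,j) satisfies i < j and arr[i] > arr[j].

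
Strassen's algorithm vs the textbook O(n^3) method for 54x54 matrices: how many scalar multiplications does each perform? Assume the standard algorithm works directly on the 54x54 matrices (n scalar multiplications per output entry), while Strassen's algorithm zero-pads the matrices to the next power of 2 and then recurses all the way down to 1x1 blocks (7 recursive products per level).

Matrix multiplication for 54x54 matrices:

Strassen's algorithm requires power-of-2 dimensions. Pad 54x54 to 64x64 (next power of 2).

Standard algorithm: 54^3 = 157464 multiplications
Strassen's algorithm: 7^(log2(64)) = 7^6 = 117649 multiplications
Savings: 157464 - 117649 = 39815 multiplications

Standard: 157464 multiplications (54^3). Strassen: 117649 multiplications (7^6, after padding to 64x64). Strassen reduces 8 recursive multiplications to 7 at each level.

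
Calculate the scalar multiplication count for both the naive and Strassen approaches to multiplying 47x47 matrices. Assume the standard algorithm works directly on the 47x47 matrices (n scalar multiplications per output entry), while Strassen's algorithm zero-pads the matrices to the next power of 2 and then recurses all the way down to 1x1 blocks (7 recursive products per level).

Matrix multiplication for 47x47 matrices:

Strassen's algorithm requires power-of-2 dimensions. Pad 47x47 to 64x64 (next power of 2).

Standard algorithm: 47^3 = 103823 multiplications
Strassen's algorithm: 7^(log2(64)) = 7^6 = 117649 multiplications
Difference: 103823 - 117649 = -13826 (Strassen uses MORE here due to padding overhead — for small or just-over-power-of-2 n, padding can outweigh the per-level savings)

Standard: 103823 multiplications (47^3). Strassen: 117649 multiplications (7^6, after padding to 64x64). Strassen reduces 8 recursive multiplications to 7 at each level.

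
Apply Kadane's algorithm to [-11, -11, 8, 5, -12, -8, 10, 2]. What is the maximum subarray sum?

Using Kadane's algorithm on [-11, -11, 8, 5, -12, -8, 10, 2]:

Scanning through the array:
Position 1 (value -11): max_ending_here = -11, max_so_far = -11
Position 2 (value 8): max_ending_here = 8, max_so_far = 8
Position 3 (value 5): max_ending_here = 13, max_so_far = 13
Position 4 (value -12): max_ending_here = 1, max_so_far = 13
Position 5 (value -8): max_ending_here = -7, max_so_far = 13
Position 6 (value 10): max_ending_here = 10, max_so_far = 13
Position 7 (value 2): max_ending_here = 12, max_so_far = 13

Maximum subarray: [8, 5]
Maximum sum: 13

The maximum subarray is [8, 5] with sum 13. This subarray runs from index 2 to index 3.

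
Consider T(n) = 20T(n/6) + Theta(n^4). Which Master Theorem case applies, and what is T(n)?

Master Theorem for T(n) = 20T(n/6) + O(n^4):

a = 20, b = 6, c = 4
log_b(a) = log_6(20) = 1.6720

Case 3: c = 4 > log_6(20) = 1.6720
T(n) = O(n^4) = O(n^4)

For T(n) = 20T(n/6) + O(n^4): log_6(20) = 1.6720. This is Case 3 of the Master Theorem (c > log_b(a), work dominated by root), giving O(n^4).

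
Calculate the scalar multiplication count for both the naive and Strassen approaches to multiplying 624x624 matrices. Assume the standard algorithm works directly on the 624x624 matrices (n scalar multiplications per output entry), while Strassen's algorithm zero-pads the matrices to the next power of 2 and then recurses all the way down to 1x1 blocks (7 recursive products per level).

Matrix multiplication for 624x624 matrices:

Strassen's algorithm requires power-of-2 dimensions. Pad 624x624 to 1024x1024 (next power of 2).

Standard algorithm: 624^3 = 242970624 multiplications
Strassen's algorithm: 7^(log2(1024)) = 7^10 = 282475249 multiplications
Difference: 242970624 - 282475249 = -39504625 (Strassen uses MORE here due to padding overhead — for small or just-over-power-of-2 n, padding can outweigh the per-level savings)

Standard: 242970624 multiplications (624^3). Strassen: 282475249 multiplications (7^10, after padding to 1024x1024). Strassen reduces 8 recursive multiplications to 7 at each level.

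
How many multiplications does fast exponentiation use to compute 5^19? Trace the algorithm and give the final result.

Computing 5^19 by squaring (build up from 5^1; each line after the first costs one multiplication):

5^1 = 5
5^2 = (5^1)^2 = 5^2 = 25
5^4 = (5^2)^2 = 25^2 = 625
5^8 = (5^4)^2 = 625^2 = 390625
5^9 = 5 * 5^8 = 5 * 390625 = 1953125
5^18 = (5^9)^2 = 1953125^2 = 3814697265625
5^19 = 5 * 5^18 = 5 * 3814697265625 = 19073486328125

Result: 19073486328125
Multiplications needed: 6 (6 lines after 5^1)

5^19 = 19073486328125. Using exponentiation by squaring, this requires 6 multiplications. The key idea: if the exponent is even, square the half-power; if odd, multiply by the base once.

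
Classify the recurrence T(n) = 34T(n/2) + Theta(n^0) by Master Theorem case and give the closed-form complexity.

Master Theorem for T(n) = 34T(n/2) + O(n^0):

a = 34, b = 2, c = 0
log_b(a) = log_2(34) = 5.0875

Case 1: c = 0 < log_2(34) = 5.0875
T(n) = O(n^(log_2 34))

For T(n) = 34T(n/2) + O(n^0): log_2(34) = 5.0875. This is Case 1 of the Master Theorem (c < log_b(a), work dominated by leaves), giving O(n^(log_2 34)).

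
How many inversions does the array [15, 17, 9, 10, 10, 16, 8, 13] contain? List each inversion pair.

Finding inversions in [15, 17, 9, 10, 10, 16, 8, 13]:

(0, 2): arr[0]=15 > arr[2]=9
(0, 3): arr[0]=15 > arr[3]=10
(0, 4): arr[0]=15 > arr[4]=10
(0, 6): arr[0]=15 > arr[6]=8
(0, 7): arr[0]=15 > arr[7]=13
(1, 2): arr[1]=17 > arr[2]=9
(1, 3): arr[1]=17 > arr[3]=10
(1, 4): arr[1]=17 > arr[4]=10
(1, 5): arr[1]=17 > arr[5]=16
(1, 6): arr[1]=17 > arr[6]=8
(1, 7): arr[1]=17 > arr[7]=13
(2, 6): arr[2]=9 > arr[6]=8
(3, 6): arr[3]=10 > arr[6]=8
(4, 6): arr[4]=10 > arr[6]=8
(5, 6): arr[5]=16 > arr[6]=8
(5, 7): arr[5]=16 > arr[7]=13

Total inversions: 16

The array has 16 inversion(s): (0,2), (0,3), (0,4), (0,6), (0,7), (1,2), (1,3), (1,4), (1,5), (1,6), (1,7), (2,6), (3,6), (4,6), (5,6), (5,7). Each pair (i,j) satisfies i < j and arr[i] > arr[j].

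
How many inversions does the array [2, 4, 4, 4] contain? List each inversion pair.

Finding inversions in [2, 4, 4, 4]:


Total inversions: 0

The array has 0 inversions. It is already sorted.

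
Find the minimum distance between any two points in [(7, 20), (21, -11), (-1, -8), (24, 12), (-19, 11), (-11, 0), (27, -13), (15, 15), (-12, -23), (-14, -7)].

Computing all pairwise distances among 10 points:

d((7, 20), (21, -11)) = 34.0147
d((7, 20), (-1, -8)) = 29.1204
d((7, 20), (24, 12)) = 18.7883
d((7, 20), (-19, 11)) = 27.5136
d((7, 20), (-11, 0)) = 26.9072
d((7, 20), (27, -13)) = 38.5876
d((7, 20), (15, 15)) = 9.434
d((7, 20), (-12, -23)) = 47.0106
d((7, 20), (-14, -7)) = 34.2053
d((21, -11), (-1, -8)) = 22.2036
d((21, -11), (24, 12)) = 23.1948
d((21, -11), (-19, 11)) = 45.6508
d((21, -11), (-11, 0)) = 33.8378
d((21, -11), (27, -13)) = 6.3246 <-- minimum
d((21, -11), (15, 15)) = 26.6833
d((21, -11), (-12, -23)) = 35.1141
d((21, -11), (-14, -7)) = 35.2278
d((-1, -8), (24, 12)) = 32.0156
d((-1, -8), (-19, 11)) = 26.1725
d((-1, -8), (-11, 0)) = 12.8062
d((-1, -8), (27, -13)) = 28.4429
d((-1, -8), (15, 15)) = 28.0179
d((-1, -8), (-12, -23)) = 18.6011
d((-1, -8), (-14, -7)) = 13.0384
d((24, 12), (-19, 11)) = 43.0116
d((24, 12), (-11, 0)) = 37.0
d((24, 12), (27, -13)) = 25.1794
d((24, 12), (15, 15)) = 9.4868
d((24, 12), (-12, -23)) = 50.2096
d((24, 12), (-14, -7)) = 42.4853
d((-19, 11), (-11, 0)) = 13.6015
d((-19, 11), (27, -13)) = 51.8845
d((-19, 11), (15, 15)) = 34.2345
d((-19, 11), (-12, -23)) = 34.7131
d((-19, 11), (-14, -7)) = 18.6815
d((-11, 0), (27, -13)) = 40.1622
d((-11, 0), (15, 15)) = 30.0167
d((-11, 0), (-12, -23)) = 23.0217
d((-11, 0), (-14, -7)) = 7.6158
d((27, -13), (15, 15)) = 30.4631
d((27, -13), (-12, -23)) = 40.2616
d((27, -13), (-14, -7)) = 41.4367
d((15, 15), (-12, -23)) = 46.6154
d((15, 15), (-14, -7)) = 36.4005
d((-12, -23), (-14, -7)) = 16.1245

Closest pair: (21, -11) and (27, -13) with distance 6.3246

The closest pair is (21, -11) and (27, -13) with Euclidean distance 6.3246. For 10 points, brute-force pairwise comparison is shown above. For large n, the divide-and-conquer algorithm (sort by x, recurse on halves, check the dividing strip) achieves O(n log n).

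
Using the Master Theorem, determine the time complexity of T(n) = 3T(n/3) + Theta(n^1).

Master Theorem for T(n) = 3T(n/3) + O(n^1):

a = 3, b = 3, c = 1
log_b(a) = log_3(3) = 1.0000

Case 2: c = 1 = log_3(3) = 1.0000
T(n) = O(n^1 log n) = O(n log n)

For T(n) = 3T(n/3) + O(n^1): log_3(3) = 1.0000. This is Case 2 of the Master Theorem (c = log_b(a), equal work at all levels), giving O(n log n).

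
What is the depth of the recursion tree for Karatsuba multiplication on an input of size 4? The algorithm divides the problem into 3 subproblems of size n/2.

For divide and conquer with division factor 2:

Problem sizes at each level:
Level 0: 4
Level 1: 2
Level 2: 1

The root is level 0 and the size-1 base case is level 2 (the tree spans levels 0 through 2, i.e. 3 levels counting the root), so the depth is the number of divisions: log_2(4) = 2

The recursion tree depth is log_2(4) = 2. At each level, the problem size is divided by 2, so it takes 2 divisions to reduce to a base case of size 1. The algorithm makes 3 recursive calls at each level.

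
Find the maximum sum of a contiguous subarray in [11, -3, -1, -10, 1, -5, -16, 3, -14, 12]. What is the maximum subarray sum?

Using Kadane's algorithm on [11, -3, -1, -10, 1, -5, -16, 3, -14, 12]:

Scanning through the array:
Position 1 (value -3): max_ending_here = 8, max_so_far = 11
Position 2 (value -1): max_ending_here = 7, max_so_far = 11
Position 3 (value -10): max_ending_here = -3, max_so_far = 11
Position 4 (value 1): max_ending_here = 1, max_so_far = 11
Position 5 (value -5): max_ending_here = -4, max_so_far = 11
Position 6 (value -16): max_ending_here = -16, max_so_far = 11
Position 7 (value 3): max_ending_here = 3, max_so_far = 11
Position 8 (value -14): max_ending_here = -11, max_so_far = 11
Position 9 (value 12): max_ending_here = 12, max_so_far = 12

Maximum subarray: [12]
Maximum sum: 12

The maximum subarray is [12] with sum 12. This subarray runs from index 9 to index 9.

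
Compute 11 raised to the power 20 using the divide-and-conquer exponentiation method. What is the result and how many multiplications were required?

Computing 11^20 by squaring (build up from 11^1; each line after the first costs one multiplication):

11^1 = 11
11^2 = (11^1)^2 = 11^2 = 121
11^4 = (11^2)^2 = 121^2 = 14641
11^5 = 11 * 11^4 = 11 * 14641 = 161051
11^10 = (11^5)^2 = 161051^2 = 25937424601
11^20 = (11^10)^2 = 25937424601^2 = 672749994932560009201

Result: 672749994932560009201
Multiplications needed: 5 (5 lines after 11^1)

11^20 = 672749994932560009201. Using exponentiation by squaring, this requires 5 multiplications. The key idea: if the exponent is even, square the half-power; if odd, multiply by the base once.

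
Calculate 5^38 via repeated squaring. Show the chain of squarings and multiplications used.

Computing 5^38 by squaring (build up from 5^1; each line after the first costs one multiplication):

5^1 = 5
5^2 = (5^1)^2 = 5^2 = 25
5^4 = (5^2)^2 = 25^2 = 625
5^8 = (5^4)^2 = 625^2 = 390625
5^9 = 5 * 5^8 = 5 * 390625 = 1953125
5^18 = (5^9)^2 = 1953125^2 = 3814697265625
5^19 = 5 * 5^18 = 5 * 3814697265625 = 19073486328125
5^38 = (5^19)^2 = 19073486328125^2 = 363797880709171295166015625

Result: 363797880709171295166015625
Multiplications needed: 7 (7 lines after 5^1)

5^38 = 363797880709171295166015625. Using exponentiation by squaring, this requires 7 multiplications. The key idea: if the exponent is even, square the half-power; if odd, multiply by the base once.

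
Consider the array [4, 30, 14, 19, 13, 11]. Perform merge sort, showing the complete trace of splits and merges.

Merge sort trace:

Split: [4, 30, 14, 19, 13, 11] -> [4, 30, 14] and [19, 13, 11]
  Split: [4, 30, 14] -> [4] and [30, 14]
    Split: [30, 14] -> [30] and [14]
    Merge: [30] + [14] -> [14, 30]
  Merge: [4] + [14, 30] -> [4, 14, 30]
  Split: [19, 13, 11] -> [19] and [13, 11]
    Split: [13, 11] -> [13] and [11]
    Merge: [13] + [11] -> [11, 13]
  Merge: [19] + [11, 13] -> [11, 13, 19]
Merge: [4, 14, 30] + [11, 13, 19] -> [4, 11, 13, 14, 19, 30]

Final sorted array: [4, 11, 13, 14, 19, 30]

The merge sort proceeds by recursively splitting the array and merging sorted halves.
After all merges, the sorted array is [4, 11, 13, 14, 19, 30].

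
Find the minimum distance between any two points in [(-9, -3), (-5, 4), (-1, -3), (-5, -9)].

Computing all pairwise distances among 4 points:

d((-9, -3), (-5, 4)) = 8.0623
d((-9, -3), (-1, -3)) = 8.0
d((-9, -3), (-5, -9)) = 7.2111 <-- minimum
d((-5, 4), (-1, -3)) = 8.0623
d((-5, 4), (-5, -9)) = 13.0
d((-1, -3), (-5, -9)) = 7.2111 <-- minimum

Minimum distance: 7.2111 (tie among 2 pairs: (-9, -3) and (-5, -9); (-1, -3) and (-5, -9))

The minimum Euclidean distance is 7.2111. There is a tie: 2 pairs achieve this minimum — (-9, -3) and (-5, -9); (-1, -3) and (-5, -9). Any of these is a valid closest pair. For 4 points, brute-force pairwise comparison is shown above. For large n, the divide-and-conquer algorithm (sort by x, recurse on halves, check the dividing strip) achieves O(n log n).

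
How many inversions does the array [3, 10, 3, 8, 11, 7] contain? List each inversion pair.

Finding inversions in [3, 10, 3, 8, 11, 7]:

(1, 2): arr[1]=10 > arr[2]=3
(1, 3): arr[1]=10 > arr[3]=8
(1, 5): arr[1]=10 > arr[5]=7
(3, 5): arr[3]=8 > arr[5]=7
(4, 5): arr[4]=11 > arr[5]=7

Total inversions: 5

The array has 5 inversion(s): (1,2), (1,3), (1,5), (3,5), (4,5). Each pair (i,j) satisfies i < j and arr[i] > arr[j].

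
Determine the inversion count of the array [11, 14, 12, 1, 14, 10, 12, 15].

Finding inversions in [11, 14, 12, 1, 14, 10, 12, 15]:

(0, 3): arr[0]=11 > arr[3]=1
(0, 5): arr[0]=11 > arr[5]=10
(1, 2): arr[1]=14 > arr[2]=12
(1, 3): arr[1]=14 > arr[3]=1
(1, 5): arr[1]=14 > arr[5]=10
(1, 6): arr[1]=14 > arr[6]=12
(2, 3): arr[2]=12 > arr[3]=1
(2, 5): arr[2]=12 > arr[5]=10
(4, 5): arr[4]=14 > arr[5]=10
(4, 6): arr[4]=14 > arr[6]=12

Total inversions: 10

The array has 10 inversion(s): (0,3), (0,5), (1,2), (1,3), (1,5), (1,6), (2,3), (2,5), (4,5), (4,6). Each pair (i,j) satisfies i < j and arr[i] > arr[j].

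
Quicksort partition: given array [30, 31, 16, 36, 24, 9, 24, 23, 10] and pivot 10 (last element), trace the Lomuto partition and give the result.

Lomuto partition with pivot = 10:

Initial array: [30, 31, 16, 36, 24, 9, 24, 23, 10]

arr[0]=30 > 10: no swap
arr[1]=31 > 10: no swap
arr[2]=16 > 10: no swap
arr[3]=36 > 10: no swap
arr[4]=24 > 10: no swap
arr[5]=9 <= 10: swap with position 0, array becomes [9, 31, 16, 36, 24, 30, 24, 23, 10]
arr[6]=24 > 10: no swap
arr[7]=23 > 10: no swap

Place pivot at position 1: [9, 10, 16, 36, 24, 30, 24, 23, 31]
Pivot position: 1

After partitioning with pivot 10, the array becomes [9, 10, 16, 36, 24, 30, 24, 23, 31]. The pivot is placed at index 1. All elements to the left of the pivot are <= 10, and all elements to the right are > 10.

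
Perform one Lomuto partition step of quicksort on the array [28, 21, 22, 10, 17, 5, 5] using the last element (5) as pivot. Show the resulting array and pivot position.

Lomuto partition with pivot = 5:

Initial array: [28, 21, 22, 10, 17, 5, 5]

arr[0]=28 > 5: no swap
arr[1]=21 > 5: no swap
arr[2]=22 > 5: no swap
arr[3]=10 > 5: no swap
arr[4]=17 > 5: no swap
arr[5]=5 <= 5: swap with position 0, array becomes [5, 21, 22, 10, 17, 28, 5]

Place pivot at position 1: [5, 5, 22, 10, 17, 28, 21]
Pivot position: 1

After partitioning with pivot 5, the array becomes [5, 5, 22, 10, 17, 28, 21]. The pivot is placed at index 1. All elements to the left of the pivot are <= 5, and all elements to the right are > 5.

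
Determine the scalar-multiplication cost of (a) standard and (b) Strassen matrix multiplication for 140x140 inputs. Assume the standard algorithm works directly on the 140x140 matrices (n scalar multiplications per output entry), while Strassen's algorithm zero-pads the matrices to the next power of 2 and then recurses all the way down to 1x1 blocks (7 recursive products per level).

Matrix multiplication for 140x140 matrices:

Strassen's algorithm requires power-of-2 dimensions. Pad 140x140 to 256x256 (next power of 2).

Standard algorithm: 140^3 = 2744000 multiplications
Strassen's algorithm: 7^(log2(256)) = 7^8 = 5764801 multiplications
Difference: 2744000 - 5764801 = -3020801 (Strassen uses MORE here due to padding overhead — for small or just-over-power-of-2 n, padding can outweigh the per-level savings)

Standard: 2744000 multiplications (140^3). Strassen: 5764801 multiplications (7^8, after padding to 256x256). Strassen reduces 8 recursive multiplications to 7 at each level.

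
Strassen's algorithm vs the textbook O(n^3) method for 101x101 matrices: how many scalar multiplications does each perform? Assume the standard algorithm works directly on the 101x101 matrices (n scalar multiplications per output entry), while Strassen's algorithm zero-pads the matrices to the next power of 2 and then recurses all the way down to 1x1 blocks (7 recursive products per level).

Matrix multiplication for 101x101 matrices:

Strassen's algorithm requires power-of-2 dimensions. Pad 101x101 to 128x128 (next power of 2).

Standard algorithm: 101^3 = 1030301 multiplications
Strassen's algorithm: 7^(log2(128)) = 7^7 = 823543 multiplications
Savings: 1030301 - 823543 = 206758 multiplications

Standard: 1030301 multiplications (101^3). Strassen: 823543 multiplications (7^7, after padding to 128x128). Strassen reduces 8 recursive multiplications to 7 at each level.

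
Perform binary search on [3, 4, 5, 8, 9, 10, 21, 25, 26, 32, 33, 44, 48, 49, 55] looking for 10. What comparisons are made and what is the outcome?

Binary search for 10 in [3, 4, 5, 8, 9, 10, 21, 25, 26, 32, 33, 44, 48, 49, 55]:

lo=0, hi=14, mid=7, arr[mid]=25 -> 25 > 10, search left half
lo=0, hi=6, mid=3, arr[mid]=8 -> 8 < 10, search right half
lo=4, hi=6, mid=5, arr[mid]=10 -> Found target at index 5!

Binary search finds 10 at index 5 after 3 comparisons. The search repeatedly halves the search space by comparing with the middle element.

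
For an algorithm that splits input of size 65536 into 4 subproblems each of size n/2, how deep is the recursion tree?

For divide and conquer with division factor 2:

Problem sizes at each level:
Level 0: 65536
Level 1: 32768
Level 2: 16384
Level 3: 8192
Level 4: 4096
Level 5: 2048
Level 6: 1024
Level 7: 512
Level 8: 256
Level 9: 128
Level 10: 64
Level 11: 32
Level 12: 16
Level 13: 8
Level 14: 4
Level 15: 2
Level 16: 1

The root is level 0 and the size-1 base case is level 16 (the tree spans levels 0 through 16, i.e. 17 levels counting the root), so the depth is the number of divisions: log_2(65536) = 16

The recursion tree depth is log_2(65536) = 16. At each level, the problem size is divided by 2, so it takes 16 divisions to reduce to a base case of size 1. The algorithm makes 4 recursive calls at each level.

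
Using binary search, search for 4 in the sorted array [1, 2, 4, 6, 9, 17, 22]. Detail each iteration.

Binary search for 4 in [1, 2, 4, 6, 9, 17, 22]:

lo=0, hi=6, mid=3, arr[mid]=6 -> 6 > 4, search left half
lo=0, hi=2, mid=1, arr[mid]=2 -> 2 < 4, search right half
lo=2, hi=2, mid=2, arr[mid]=4 -> Found target at index 2!

Binary search finds 4 at index 2 after 3 comparisons. The search repeatedly halves the search space by comparing with the middle element.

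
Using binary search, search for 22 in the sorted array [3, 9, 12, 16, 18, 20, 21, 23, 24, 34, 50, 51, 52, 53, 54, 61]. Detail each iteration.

Binary search for 22 in [3, 9, 12, 16, 18, 20, 21, 23, 24, 34, 50, 51, 52, 53, 54, 61]:

lo=0, hi=15, mid=7, arr[mid]=23 -> 23 > 22, search left half
lo=0, hi=6, mid=3, arr[mid]=16 -> 16 < 22, search right half
lo=4, hi=6, mid=5, arr[mid]=20 -> 20 < 22, search right half
lo=6, hi=6, mid=6, arr[mid]=21 -> 21 < 22, search right half
lo=7 > hi=6, target 22 not found

Binary search determines that 22 is not in the array after 4 comparisons. The search space was exhausted without finding the target.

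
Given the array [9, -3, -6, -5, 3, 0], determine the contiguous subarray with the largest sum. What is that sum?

Using Kadane's algorithm on [9, -3, -6, -5, 3, 0]:

Scanning through the array:
Position 1 (value -3): max_ending_here = 6, max_so_far = 9
Position 2 (value -6): max_ending_here = 0, max_so_far = 9
Position 3 (value -5): max_ending_here = -5, max_so_far = 9
Position 4 (value 3): max_ending_here = 3, max_so_far = 9
Position 5 (value 0): max_ending_here = 3, max_so_far = 9

Maximum subarray: [9]
Maximum sum: 9

The maximum subarray is [9] with sum 9. This subarray runs from index 0 to index 0.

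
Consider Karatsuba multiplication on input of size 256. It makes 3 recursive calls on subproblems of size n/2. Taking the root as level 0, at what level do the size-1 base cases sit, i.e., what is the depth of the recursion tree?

For divide and conquer with division factor 2:

Problem sizes at each level:
Level 0: 256
Level 1: 128
Level 2: 64
Level 3: 32
Level 4: 16
Level 5: 8
Level 6: 4
Level 7: 2
Level 8: 1

The root is level 0 and the size-1 base case is level 8 (the tree spans levels 0 through 8, i.e. 9 levels counting the root), so the depth is the number of divisions: log_2(256) = 8

The recursion tree depth is log_2(256) = 8. At each level, the problem size is divided by 2, so it takes 8 divisions to reduce to a base case of size 1. The algorithm makes 3 recursive calls at each level.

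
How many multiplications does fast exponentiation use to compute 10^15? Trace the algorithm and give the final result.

Computing 10^15 by squaring (build up from 10^1; each line after the first costs one multiplication):

10^1 = 10
10^2 = (10^1)^2 = 10^2 = 100
10^3 = 10 * 10^2 = 10 * 100 = 1000
10^6 = (10^3)^2 = 1000^2 = 1000000
10^7 = 10 * 10^6 = 10 * 1000000 = 10000000
10^14 = (10^7)^2 = 10000000^2 = 100000000000000
10^15 = 10 * 10^14 = 10 * 100000000000000 = 1000000000000000

Result: 1000000000000000
Multiplications needed: 6 (6 lines after 10^1)

10^15 = 1000000000000000. Using exponentiation by squaring, this requires 6 multiplications. The key idea: if the exponent is even, square the half-power; if odd, multiply by the base once.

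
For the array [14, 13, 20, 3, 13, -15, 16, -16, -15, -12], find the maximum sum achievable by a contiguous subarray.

Using Kadane's algorithm on [14, 13, 20, 3, 13, -15, 16, -16, -15, -12]:

Scanning through the array:
Position 1 (value 13): max_ending_here = 27, max_so_far = 27
Position 2 (value 20): max_ending_here = 47, max_so_far = 47
Position 3 (value 3): max_ending_here = 50, max_so_far = 50
Position 4 (value 13): max_ending_here = 63, max_so_far = 63
Position 5 (value -15): max_ending_here = 48, max_so_far = 63
Position 6 (value 16): max_ending_here = 64, max_so_far = 64
Position 7 (value -16): max_ending_here = 48, max_so_far = 64
Position 8 (value -15): max_ending_here = 33, max_so_far = 64
Position 9 (value -12): max_ending_here = 21, max_so_far = 64

Maximum subarray: [14, 13, 20, 3, 13, -15, 16]
Maximum sum: 64

The maximum subarray is [14, 13, 20, 3, 13, -15, 16] with sum 64. This subarray runs from index 0 to index 6.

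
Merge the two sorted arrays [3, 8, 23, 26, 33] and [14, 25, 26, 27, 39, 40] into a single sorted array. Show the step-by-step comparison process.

Merging process:

Compare 3 vs 14: take 3 from left. Merged: [3]
Compare 8 vs 14: take 8 from left. Merged: [3, 8]
Compare 23 vs 14: take 14 from right. Merged: [3, 8, 14]
Compare 23 vs 25: take 23 from left. Merged: [3, 8, 14, 23]
Compare 26 vs 25: take 25 from right. Merged: [3, 8, 14, 23, 25]
Compare 26 vs 26: take 26 from left. Merged: [3, 8, 14, 23, 25, 26]
Compare 33 vs 26: take 26 from right. Merged: [3, 8, 14, 23, 25, 26, 26]
Compare 33 vs 27: take 27 from right. Merged: [3, 8, 14, 23, 25, 26, 26, 27]
Compare 33 vs 39: take 33 from left. Merged: [3, 8, 14, 23, 25, 26, 26, 27, 33]
Append remaining from right: [39, 40]. Merged: [3, 8, 14, 23, 25, 26, 26, 27, 33, 39, 40]

Final merged array: [3, 8, 14, 23, 25, 26, 26, 27, 33, 39, 40]
Total comparisons: 9

The merged array is [3, 8, 14, 23, 25, 26, 26, 27, 33, 39, 40], requiring 9 comparisons. The merge step runs in O(n) time where n is the total number of elements.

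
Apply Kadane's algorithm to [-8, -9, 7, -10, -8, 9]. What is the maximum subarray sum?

Using Kadane's algorithm on [-8, -9, 7, -10, -8, 9]:

Scanning through the array:
Position 1 (value -9): max_ending_here = -9, max_so_far = -8
Position 2 (value 7): max_ending_here = 7, max_so_far = 7
Position 3 (value -10): max_ending_here = -3, max_so_far = 7
Position 4 (value -8): max_ending_here = -8, max_so_far = 7
Position 5 (value 9): max_ending_here = 9, max_so_far = 9

Maximum subarray: [9]
Maximum sum: 9

The maximum subarray is [9] with sum 9. This subarray runs from index 5 to index 5.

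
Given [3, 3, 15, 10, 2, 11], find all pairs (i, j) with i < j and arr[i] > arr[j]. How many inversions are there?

Finding inversions in [3, 3, 15, 10, 2, 11]:

(0, 4): arr[0]=3 > arr[4]=2
(1, 4): arr[1]=3 > arr[4]=2
(2, 3): arr[2]=15 > arr[3]=10
(2, 4): arr[2]=15 > arr[4]=2
(2, 5): arr[2]=15 > arr[5]=11
(3, 4): arr[3]=10 > arr[4]=2

Total inversions: 6

The array has 6 inversion(s): (0,4), (1,4), (2,3), (2,4), (2,5), (3,4). Each pair (i,j) satisfies i < j and arr[i] > arr[j].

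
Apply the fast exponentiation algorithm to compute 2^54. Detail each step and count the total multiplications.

Computing 2^54 by squaring (build up from 2^1; each line after the first costs one multiplication):

2^1 = 2
2^2 = (2^1)^2 = 2^2 = 4
2^3 = 2 * 2^2 = 2 * 4 = 8
2^6 = (2^3)^2 = 8^2 = 64
2^12 = (2^6)^2 = 64^2 = 4096
2^13 = 2 * 2^12 = 2 * 4096 = 8192
2^26 = (2^13)^2 = 8192^2 = 67108864
2^27 = 2 * 2^26 = 2 * 67108864 = 134217728
2^54 = (2^27)^2 = 134217728^2 = 18014398509481984

Result: 18014398509481984
Multiplications needed: 8 (8 lines after 2^1)

2^54 = 18014398509481984. Using exponentiation by squaring, this requires 8 multiplications. The key idea: if the exponent is even, square the half-power; if odd, multiply by the base once.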